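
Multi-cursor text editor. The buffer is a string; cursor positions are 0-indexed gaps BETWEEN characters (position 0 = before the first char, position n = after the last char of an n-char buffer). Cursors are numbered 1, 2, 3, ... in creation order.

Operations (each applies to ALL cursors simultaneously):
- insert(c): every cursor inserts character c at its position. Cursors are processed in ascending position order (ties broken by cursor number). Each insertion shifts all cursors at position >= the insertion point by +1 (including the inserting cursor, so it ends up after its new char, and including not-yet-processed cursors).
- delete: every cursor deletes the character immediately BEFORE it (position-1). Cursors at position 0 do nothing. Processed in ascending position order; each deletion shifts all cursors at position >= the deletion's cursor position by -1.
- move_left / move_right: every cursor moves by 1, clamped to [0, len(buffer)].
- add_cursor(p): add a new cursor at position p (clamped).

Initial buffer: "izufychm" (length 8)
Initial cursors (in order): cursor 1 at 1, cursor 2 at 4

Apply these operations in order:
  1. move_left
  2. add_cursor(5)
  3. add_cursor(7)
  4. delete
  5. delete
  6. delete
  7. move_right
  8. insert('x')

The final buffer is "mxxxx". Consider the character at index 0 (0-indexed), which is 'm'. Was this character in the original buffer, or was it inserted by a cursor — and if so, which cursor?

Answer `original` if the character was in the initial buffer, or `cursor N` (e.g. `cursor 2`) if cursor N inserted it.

Answer: original

Derivation:
After op 1 (move_left): buffer="izufychm" (len 8), cursors c1@0 c2@3, authorship ........
After op 2 (add_cursor(5)): buffer="izufychm" (len 8), cursors c1@0 c2@3 c3@5, authorship ........
After op 3 (add_cursor(7)): buffer="izufychm" (len 8), cursors c1@0 c2@3 c3@5 c4@7, authorship ........
After op 4 (delete): buffer="izfcm" (len 5), cursors c1@0 c2@2 c3@3 c4@4, authorship .....
After op 5 (delete): buffer="im" (len 2), cursors c1@0 c2@1 c3@1 c4@1, authorship ..
After op 6 (delete): buffer="m" (len 1), cursors c1@0 c2@0 c3@0 c4@0, authorship .
After op 7 (move_right): buffer="m" (len 1), cursors c1@1 c2@1 c3@1 c4@1, authorship .
After op 8 (insert('x')): buffer="mxxxx" (len 5), cursors c1@5 c2@5 c3@5 c4@5, authorship .1234
Authorship (.=original, N=cursor N): . 1 2 3 4
Index 0: author = original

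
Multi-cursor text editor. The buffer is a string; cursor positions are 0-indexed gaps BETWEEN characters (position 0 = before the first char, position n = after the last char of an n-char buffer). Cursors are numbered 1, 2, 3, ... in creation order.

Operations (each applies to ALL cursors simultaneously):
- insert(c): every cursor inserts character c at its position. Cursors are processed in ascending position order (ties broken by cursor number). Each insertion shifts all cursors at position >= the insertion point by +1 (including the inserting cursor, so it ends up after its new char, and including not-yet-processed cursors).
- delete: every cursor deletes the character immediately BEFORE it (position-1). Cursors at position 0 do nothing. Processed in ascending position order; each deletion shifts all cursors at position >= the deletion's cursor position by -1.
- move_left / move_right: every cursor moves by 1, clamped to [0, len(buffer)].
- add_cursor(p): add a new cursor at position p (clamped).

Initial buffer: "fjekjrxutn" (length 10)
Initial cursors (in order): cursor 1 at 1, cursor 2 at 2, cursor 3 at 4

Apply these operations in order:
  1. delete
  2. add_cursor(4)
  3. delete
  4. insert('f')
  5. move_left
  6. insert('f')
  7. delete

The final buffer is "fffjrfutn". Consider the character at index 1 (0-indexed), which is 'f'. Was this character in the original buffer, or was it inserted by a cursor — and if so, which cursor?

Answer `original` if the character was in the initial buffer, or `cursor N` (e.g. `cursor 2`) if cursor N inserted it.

Answer: cursor 2

Derivation:
After op 1 (delete): buffer="ejrxutn" (len 7), cursors c1@0 c2@0 c3@1, authorship .......
After op 2 (add_cursor(4)): buffer="ejrxutn" (len 7), cursors c1@0 c2@0 c3@1 c4@4, authorship .......
After op 3 (delete): buffer="jrutn" (len 5), cursors c1@0 c2@0 c3@0 c4@2, authorship .....
After op 4 (insert('f')): buffer="fffjrfutn" (len 9), cursors c1@3 c2@3 c3@3 c4@6, authorship 123..4...
After op 5 (move_left): buffer="fffjrfutn" (len 9), cursors c1@2 c2@2 c3@2 c4@5, authorship 123..4...
After op 6 (insert('f')): buffer="ffffffjrffutn" (len 13), cursors c1@5 c2@5 c3@5 c4@9, authorship 121233..44...
After op 7 (delete): buffer="fffjrfutn" (len 9), cursors c1@2 c2@2 c3@2 c4@5, authorship 123..4...
Authorship (.=original, N=cursor N): 1 2 3 . . 4 . . .
Index 1: author = 2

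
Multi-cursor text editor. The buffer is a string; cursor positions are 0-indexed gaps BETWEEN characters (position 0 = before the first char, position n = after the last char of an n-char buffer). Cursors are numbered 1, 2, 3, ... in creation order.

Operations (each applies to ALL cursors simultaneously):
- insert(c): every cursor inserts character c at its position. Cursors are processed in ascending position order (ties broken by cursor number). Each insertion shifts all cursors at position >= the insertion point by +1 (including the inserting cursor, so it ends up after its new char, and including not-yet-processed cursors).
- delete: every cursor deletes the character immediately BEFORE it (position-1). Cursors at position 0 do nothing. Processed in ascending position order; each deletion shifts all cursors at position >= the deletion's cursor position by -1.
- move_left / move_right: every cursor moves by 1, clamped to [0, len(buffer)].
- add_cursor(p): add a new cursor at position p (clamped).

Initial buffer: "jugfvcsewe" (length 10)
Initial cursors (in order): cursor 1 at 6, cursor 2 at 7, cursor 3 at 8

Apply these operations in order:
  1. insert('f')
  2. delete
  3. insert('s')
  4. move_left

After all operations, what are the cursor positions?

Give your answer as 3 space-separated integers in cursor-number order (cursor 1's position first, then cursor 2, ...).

Answer: 6 8 10

Derivation:
After op 1 (insert('f')): buffer="jugfvcfsfefwe" (len 13), cursors c1@7 c2@9 c3@11, authorship ......1.2.3..
After op 2 (delete): buffer="jugfvcsewe" (len 10), cursors c1@6 c2@7 c3@8, authorship ..........
After op 3 (insert('s')): buffer="jugfvcssseswe" (len 13), cursors c1@7 c2@9 c3@11, authorship ......1.2.3..
After op 4 (move_left): buffer="jugfvcssseswe" (len 13), cursors c1@6 c2@8 c3@10, authorship ......1.2.3..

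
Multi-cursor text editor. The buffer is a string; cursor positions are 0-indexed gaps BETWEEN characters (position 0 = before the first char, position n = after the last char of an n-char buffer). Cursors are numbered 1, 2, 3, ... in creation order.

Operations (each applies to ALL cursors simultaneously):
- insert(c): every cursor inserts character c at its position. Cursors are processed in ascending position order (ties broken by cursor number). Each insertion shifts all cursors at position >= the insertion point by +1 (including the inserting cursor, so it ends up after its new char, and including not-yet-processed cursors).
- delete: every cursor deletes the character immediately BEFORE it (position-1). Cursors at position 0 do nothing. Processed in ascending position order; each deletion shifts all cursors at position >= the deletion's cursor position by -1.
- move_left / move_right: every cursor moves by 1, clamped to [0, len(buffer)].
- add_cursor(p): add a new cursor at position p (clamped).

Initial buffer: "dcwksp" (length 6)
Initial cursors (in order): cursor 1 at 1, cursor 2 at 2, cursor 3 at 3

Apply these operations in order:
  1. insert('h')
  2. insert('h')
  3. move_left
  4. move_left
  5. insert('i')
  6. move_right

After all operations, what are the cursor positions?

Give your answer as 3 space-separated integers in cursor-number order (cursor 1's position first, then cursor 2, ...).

After op 1 (insert('h')): buffer="dhchwhksp" (len 9), cursors c1@2 c2@4 c3@6, authorship .1.2.3...
After op 2 (insert('h')): buffer="dhhchhwhhksp" (len 12), cursors c1@3 c2@6 c3@9, authorship .11.22.33...
After op 3 (move_left): buffer="dhhchhwhhksp" (len 12), cursors c1@2 c2@5 c3@8, authorship .11.22.33...
After op 4 (move_left): buffer="dhhchhwhhksp" (len 12), cursors c1@1 c2@4 c3@7, authorship .11.22.33...
After op 5 (insert('i')): buffer="dihhcihhwihhksp" (len 15), cursors c1@2 c2@6 c3@10, authorship .111.222.333...
After op 6 (move_right): buffer="dihhcihhwihhksp" (len 15), cursors c1@3 c2@7 c3@11, authorship .111.222.333...

Answer: 3 7 11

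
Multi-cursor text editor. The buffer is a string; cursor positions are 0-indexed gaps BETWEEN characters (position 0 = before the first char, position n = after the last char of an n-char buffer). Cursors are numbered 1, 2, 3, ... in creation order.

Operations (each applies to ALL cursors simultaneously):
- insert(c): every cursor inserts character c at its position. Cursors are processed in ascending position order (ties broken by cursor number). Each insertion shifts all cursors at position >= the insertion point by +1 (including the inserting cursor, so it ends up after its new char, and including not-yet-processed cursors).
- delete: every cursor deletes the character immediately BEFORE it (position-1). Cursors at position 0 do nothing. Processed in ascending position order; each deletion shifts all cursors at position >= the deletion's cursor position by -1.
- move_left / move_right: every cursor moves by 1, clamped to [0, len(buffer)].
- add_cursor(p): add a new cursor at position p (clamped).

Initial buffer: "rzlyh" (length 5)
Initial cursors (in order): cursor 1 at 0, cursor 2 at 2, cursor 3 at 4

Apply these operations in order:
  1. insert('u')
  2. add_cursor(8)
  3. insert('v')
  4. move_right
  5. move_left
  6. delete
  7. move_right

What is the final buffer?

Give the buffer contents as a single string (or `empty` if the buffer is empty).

After op 1 (insert('u')): buffer="urzulyuh" (len 8), cursors c1@1 c2@4 c3@7, authorship 1..2..3.
After op 2 (add_cursor(8)): buffer="urzulyuh" (len 8), cursors c1@1 c2@4 c3@7 c4@8, authorship 1..2..3.
After op 3 (insert('v')): buffer="uvrzuvlyuvhv" (len 12), cursors c1@2 c2@6 c3@10 c4@12, authorship 11..22..33.4
After op 4 (move_right): buffer="uvrzuvlyuvhv" (len 12), cursors c1@3 c2@7 c3@11 c4@12, authorship 11..22..33.4
After op 5 (move_left): buffer="uvrzuvlyuvhv" (len 12), cursors c1@2 c2@6 c3@10 c4@11, authorship 11..22..33.4
After op 6 (delete): buffer="urzulyuv" (len 8), cursors c1@1 c2@4 c3@7 c4@7, authorship 1..2..34
After op 7 (move_right): buffer="urzulyuv" (len 8), cursors c1@2 c2@5 c3@8 c4@8, authorship 1..2..34

Answer: urzulyuv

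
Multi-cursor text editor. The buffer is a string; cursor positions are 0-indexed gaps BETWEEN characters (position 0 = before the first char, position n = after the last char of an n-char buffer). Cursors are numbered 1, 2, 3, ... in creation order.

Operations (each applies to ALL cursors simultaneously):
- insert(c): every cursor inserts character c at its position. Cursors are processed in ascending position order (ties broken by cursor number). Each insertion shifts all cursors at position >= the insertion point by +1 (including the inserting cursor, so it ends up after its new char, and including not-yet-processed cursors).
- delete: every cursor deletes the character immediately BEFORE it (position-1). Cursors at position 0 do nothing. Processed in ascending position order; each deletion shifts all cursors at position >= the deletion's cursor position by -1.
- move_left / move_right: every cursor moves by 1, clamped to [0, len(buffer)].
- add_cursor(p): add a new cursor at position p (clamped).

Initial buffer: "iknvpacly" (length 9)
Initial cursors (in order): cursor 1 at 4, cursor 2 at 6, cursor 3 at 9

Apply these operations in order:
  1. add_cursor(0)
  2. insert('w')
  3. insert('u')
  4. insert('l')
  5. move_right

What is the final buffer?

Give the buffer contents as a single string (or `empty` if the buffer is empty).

After op 1 (add_cursor(0)): buffer="iknvpacly" (len 9), cursors c4@0 c1@4 c2@6 c3@9, authorship .........
After op 2 (insert('w')): buffer="wiknvwpawclyw" (len 13), cursors c4@1 c1@6 c2@9 c3@13, authorship 4....1..2...3
After op 3 (insert('u')): buffer="wuiknvwupawuclywu" (len 17), cursors c4@2 c1@8 c2@12 c3@17, authorship 44....11..22...33
After op 4 (insert('l')): buffer="wuliknvwulpawulclywul" (len 21), cursors c4@3 c1@10 c2@15 c3@21, authorship 444....111..222...333
After op 5 (move_right): buffer="wuliknvwulpawulclywul" (len 21), cursors c4@4 c1@11 c2@16 c3@21, authorship 444....111..222...333

Answer: wuliknvwulpawulclywul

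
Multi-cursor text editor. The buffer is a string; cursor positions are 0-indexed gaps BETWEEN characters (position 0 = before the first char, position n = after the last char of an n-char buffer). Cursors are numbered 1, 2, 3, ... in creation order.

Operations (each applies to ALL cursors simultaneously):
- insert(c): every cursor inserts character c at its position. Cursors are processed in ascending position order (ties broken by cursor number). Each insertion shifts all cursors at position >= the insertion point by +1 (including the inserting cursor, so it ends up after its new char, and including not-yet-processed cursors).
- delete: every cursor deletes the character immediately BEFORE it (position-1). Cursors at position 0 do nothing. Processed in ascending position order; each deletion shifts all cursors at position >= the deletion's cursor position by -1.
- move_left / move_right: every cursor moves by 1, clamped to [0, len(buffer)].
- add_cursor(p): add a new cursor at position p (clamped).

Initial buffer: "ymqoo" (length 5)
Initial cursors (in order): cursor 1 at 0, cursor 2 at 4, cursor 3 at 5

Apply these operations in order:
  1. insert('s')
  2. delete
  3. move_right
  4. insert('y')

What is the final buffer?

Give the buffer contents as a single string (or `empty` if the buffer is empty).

After op 1 (insert('s')): buffer="symqosos" (len 8), cursors c1@1 c2@6 c3@8, authorship 1....2.3
After op 2 (delete): buffer="ymqoo" (len 5), cursors c1@0 c2@4 c3@5, authorship .....
After op 3 (move_right): buffer="ymqoo" (len 5), cursors c1@1 c2@5 c3@5, authorship .....
After op 4 (insert('y')): buffer="yymqooyy" (len 8), cursors c1@2 c2@8 c3@8, authorship .1....23

Answer: yymqooyy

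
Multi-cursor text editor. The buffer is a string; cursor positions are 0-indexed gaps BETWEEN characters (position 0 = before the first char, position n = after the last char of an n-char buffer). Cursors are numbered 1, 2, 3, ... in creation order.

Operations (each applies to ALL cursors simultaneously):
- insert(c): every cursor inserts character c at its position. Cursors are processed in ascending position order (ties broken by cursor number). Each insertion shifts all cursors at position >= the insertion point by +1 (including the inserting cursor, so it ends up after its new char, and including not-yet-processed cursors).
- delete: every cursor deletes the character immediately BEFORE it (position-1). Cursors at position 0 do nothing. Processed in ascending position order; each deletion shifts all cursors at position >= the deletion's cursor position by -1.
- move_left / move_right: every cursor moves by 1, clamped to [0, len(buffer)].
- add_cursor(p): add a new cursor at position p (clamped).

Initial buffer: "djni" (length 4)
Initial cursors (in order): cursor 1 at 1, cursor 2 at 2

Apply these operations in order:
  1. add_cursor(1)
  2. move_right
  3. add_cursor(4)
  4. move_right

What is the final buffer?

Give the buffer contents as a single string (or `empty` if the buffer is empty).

Answer: djni

Derivation:
After op 1 (add_cursor(1)): buffer="djni" (len 4), cursors c1@1 c3@1 c2@2, authorship ....
After op 2 (move_right): buffer="djni" (len 4), cursors c1@2 c3@2 c2@3, authorship ....
After op 3 (add_cursor(4)): buffer="djni" (len 4), cursors c1@2 c3@2 c2@3 c4@4, authorship ....
After op 4 (move_right): buffer="djni" (len 4), cursors c1@3 c3@3 c2@4 c4@4, authorship ....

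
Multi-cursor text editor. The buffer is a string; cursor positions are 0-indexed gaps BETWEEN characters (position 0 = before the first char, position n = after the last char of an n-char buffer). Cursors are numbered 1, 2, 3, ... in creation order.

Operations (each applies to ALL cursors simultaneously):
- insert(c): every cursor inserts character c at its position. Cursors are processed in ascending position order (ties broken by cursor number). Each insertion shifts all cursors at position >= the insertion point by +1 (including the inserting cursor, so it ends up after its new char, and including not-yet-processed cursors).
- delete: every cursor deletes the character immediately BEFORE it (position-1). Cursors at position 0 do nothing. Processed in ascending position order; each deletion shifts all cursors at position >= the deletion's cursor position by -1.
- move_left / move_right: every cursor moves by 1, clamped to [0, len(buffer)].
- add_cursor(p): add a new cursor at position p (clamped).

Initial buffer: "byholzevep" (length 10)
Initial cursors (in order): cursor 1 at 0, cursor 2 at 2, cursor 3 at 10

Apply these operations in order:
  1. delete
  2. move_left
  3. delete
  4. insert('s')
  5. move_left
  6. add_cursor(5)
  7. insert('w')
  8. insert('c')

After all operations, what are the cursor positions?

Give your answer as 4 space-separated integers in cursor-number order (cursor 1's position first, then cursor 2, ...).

Answer: 5 5 16 11

Derivation:
After op 1 (delete): buffer="bholzeve" (len 8), cursors c1@0 c2@1 c3@8, authorship ........
After op 2 (move_left): buffer="bholzeve" (len 8), cursors c1@0 c2@0 c3@7, authorship ........
After op 3 (delete): buffer="bholzee" (len 7), cursors c1@0 c2@0 c3@6, authorship .......
After op 4 (insert('s')): buffer="ssbholzese" (len 10), cursors c1@2 c2@2 c3@9, authorship 12......3.
After op 5 (move_left): buffer="ssbholzese" (len 10), cursors c1@1 c2@1 c3@8, authorship 12......3.
After op 6 (add_cursor(5)): buffer="ssbholzese" (len 10), cursors c1@1 c2@1 c4@5 c3@8, authorship 12......3.
After op 7 (insert('w')): buffer="swwsbhowlzewse" (len 14), cursors c1@3 c2@3 c4@8 c3@12, authorship 1122...4...33.
After op 8 (insert('c')): buffer="swwccsbhowclzewcse" (len 18), cursors c1@5 c2@5 c4@11 c3@16, authorship 112122...44...333.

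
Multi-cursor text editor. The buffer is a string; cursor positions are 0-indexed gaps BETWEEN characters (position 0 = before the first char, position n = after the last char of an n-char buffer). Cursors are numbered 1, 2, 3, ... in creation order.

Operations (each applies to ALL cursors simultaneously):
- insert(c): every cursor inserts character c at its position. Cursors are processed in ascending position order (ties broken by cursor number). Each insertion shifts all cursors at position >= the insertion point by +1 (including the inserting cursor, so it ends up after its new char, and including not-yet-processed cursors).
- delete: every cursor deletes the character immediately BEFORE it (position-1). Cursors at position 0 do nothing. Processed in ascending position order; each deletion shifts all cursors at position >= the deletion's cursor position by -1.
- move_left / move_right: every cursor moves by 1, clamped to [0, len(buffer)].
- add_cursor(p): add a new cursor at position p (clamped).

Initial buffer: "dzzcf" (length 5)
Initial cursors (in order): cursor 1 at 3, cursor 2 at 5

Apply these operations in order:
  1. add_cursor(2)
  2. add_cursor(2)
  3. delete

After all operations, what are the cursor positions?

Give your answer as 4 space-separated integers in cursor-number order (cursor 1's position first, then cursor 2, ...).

Answer: 0 1 0 0

Derivation:
After op 1 (add_cursor(2)): buffer="dzzcf" (len 5), cursors c3@2 c1@3 c2@5, authorship .....
After op 2 (add_cursor(2)): buffer="dzzcf" (len 5), cursors c3@2 c4@2 c1@3 c2@5, authorship .....
After op 3 (delete): buffer="c" (len 1), cursors c1@0 c3@0 c4@0 c2@1, authorship .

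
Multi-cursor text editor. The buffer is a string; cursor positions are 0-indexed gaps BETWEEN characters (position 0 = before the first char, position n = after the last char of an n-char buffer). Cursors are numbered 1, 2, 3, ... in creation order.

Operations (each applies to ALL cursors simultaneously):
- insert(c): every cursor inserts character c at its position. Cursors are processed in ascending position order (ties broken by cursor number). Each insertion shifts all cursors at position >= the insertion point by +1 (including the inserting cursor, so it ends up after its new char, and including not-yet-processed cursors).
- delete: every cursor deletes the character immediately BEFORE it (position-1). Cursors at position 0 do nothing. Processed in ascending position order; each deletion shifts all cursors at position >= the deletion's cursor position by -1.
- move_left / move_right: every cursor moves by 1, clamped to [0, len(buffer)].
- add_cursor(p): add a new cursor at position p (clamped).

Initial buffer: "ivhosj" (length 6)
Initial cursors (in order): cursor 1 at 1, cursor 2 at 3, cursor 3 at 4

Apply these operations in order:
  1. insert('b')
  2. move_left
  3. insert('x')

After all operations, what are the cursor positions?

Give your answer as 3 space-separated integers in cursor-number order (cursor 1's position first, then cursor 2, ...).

After op 1 (insert('b')): buffer="ibvhbobsj" (len 9), cursors c1@2 c2@5 c3@7, authorship .1..2.3..
After op 2 (move_left): buffer="ibvhbobsj" (len 9), cursors c1@1 c2@4 c3@6, authorship .1..2.3..
After op 3 (insert('x')): buffer="ixbvhxboxbsj" (len 12), cursors c1@2 c2@6 c3@9, authorship .11..22.33..

Answer: 2 6 9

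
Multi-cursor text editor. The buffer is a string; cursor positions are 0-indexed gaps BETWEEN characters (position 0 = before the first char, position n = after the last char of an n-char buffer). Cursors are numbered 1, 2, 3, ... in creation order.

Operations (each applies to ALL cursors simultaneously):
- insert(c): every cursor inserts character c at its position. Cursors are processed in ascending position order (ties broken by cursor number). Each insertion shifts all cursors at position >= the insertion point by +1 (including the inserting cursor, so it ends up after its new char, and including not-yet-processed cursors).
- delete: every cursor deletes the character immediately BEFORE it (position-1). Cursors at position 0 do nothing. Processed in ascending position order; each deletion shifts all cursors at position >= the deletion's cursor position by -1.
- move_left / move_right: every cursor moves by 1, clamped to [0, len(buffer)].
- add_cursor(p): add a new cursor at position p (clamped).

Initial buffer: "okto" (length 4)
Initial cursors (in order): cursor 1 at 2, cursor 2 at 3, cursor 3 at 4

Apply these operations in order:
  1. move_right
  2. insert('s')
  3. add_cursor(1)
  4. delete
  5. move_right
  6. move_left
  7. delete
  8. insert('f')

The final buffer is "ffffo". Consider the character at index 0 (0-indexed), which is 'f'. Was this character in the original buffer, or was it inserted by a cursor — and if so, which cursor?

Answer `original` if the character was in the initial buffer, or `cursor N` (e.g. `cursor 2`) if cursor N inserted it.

Answer: cursor 1

Derivation:
After op 1 (move_right): buffer="okto" (len 4), cursors c1@3 c2@4 c3@4, authorship ....
After op 2 (insert('s')): buffer="oktsoss" (len 7), cursors c1@4 c2@7 c3@7, authorship ...1.23
After op 3 (add_cursor(1)): buffer="oktsoss" (len 7), cursors c4@1 c1@4 c2@7 c3@7, authorship ...1.23
After op 4 (delete): buffer="kto" (len 3), cursors c4@0 c1@2 c2@3 c3@3, authorship ...
After op 5 (move_right): buffer="kto" (len 3), cursors c4@1 c1@3 c2@3 c3@3, authorship ...
After op 6 (move_left): buffer="kto" (len 3), cursors c4@0 c1@2 c2@2 c3@2, authorship ...
After op 7 (delete): buffer="o" (len 1), cursors c1@0 c2@0 c3@0 c4@0, authorship .
After op 8 (insert('f')): buffer="ffffo" (len 5), cursors c1@4 c2@4 c3@4 c4@4, authorship 1234.
Authorship (.=original, N=cursor N): 1 2 3 4 .
Index 0: author = 1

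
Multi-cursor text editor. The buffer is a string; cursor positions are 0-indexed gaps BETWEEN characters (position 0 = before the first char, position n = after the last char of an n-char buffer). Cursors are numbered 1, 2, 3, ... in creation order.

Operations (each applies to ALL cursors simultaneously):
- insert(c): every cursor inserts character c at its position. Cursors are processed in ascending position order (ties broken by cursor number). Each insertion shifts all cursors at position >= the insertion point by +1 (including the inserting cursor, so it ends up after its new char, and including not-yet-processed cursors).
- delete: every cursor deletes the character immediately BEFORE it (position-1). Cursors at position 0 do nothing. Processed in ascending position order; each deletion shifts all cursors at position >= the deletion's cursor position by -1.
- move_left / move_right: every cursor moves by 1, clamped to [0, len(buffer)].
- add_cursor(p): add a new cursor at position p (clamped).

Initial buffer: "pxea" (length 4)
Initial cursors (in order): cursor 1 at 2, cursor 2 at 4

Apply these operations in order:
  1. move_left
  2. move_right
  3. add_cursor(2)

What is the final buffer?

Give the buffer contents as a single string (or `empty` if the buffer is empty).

Answer: pxea

Derivation:
After op 1 (move_left): buffer="pxea" (len 4), cursors c1@1 c2@3, authorship ....
After op 2 (move_right): buffer="pxea" (len 4), cursors c1@2 c2@4, authorship ....
After op 3 (add_cursor(2)): buffer="pxea" (len 4), cursors c1@2 c3@2 c2@4, authorship ....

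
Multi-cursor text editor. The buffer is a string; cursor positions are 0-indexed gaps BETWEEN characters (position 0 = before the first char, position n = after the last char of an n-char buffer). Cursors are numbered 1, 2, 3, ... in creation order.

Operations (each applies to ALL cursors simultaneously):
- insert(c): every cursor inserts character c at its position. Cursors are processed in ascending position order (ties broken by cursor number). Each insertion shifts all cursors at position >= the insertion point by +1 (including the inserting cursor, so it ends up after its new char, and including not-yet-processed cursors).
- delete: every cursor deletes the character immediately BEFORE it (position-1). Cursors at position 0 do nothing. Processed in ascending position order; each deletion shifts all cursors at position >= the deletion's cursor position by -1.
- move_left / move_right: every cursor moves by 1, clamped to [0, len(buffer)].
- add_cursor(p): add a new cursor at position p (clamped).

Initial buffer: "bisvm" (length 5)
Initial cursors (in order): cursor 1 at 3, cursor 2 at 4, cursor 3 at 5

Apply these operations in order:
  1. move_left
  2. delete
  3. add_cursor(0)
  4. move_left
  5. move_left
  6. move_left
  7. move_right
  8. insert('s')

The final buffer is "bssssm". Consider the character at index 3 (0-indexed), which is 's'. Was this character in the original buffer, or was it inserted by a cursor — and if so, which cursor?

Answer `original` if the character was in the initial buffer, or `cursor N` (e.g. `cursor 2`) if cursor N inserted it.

Answer: cursor 3

Derivation:
After op 1 (move_left): buffer="bisvm" (len 5), cursors c1@2 c2@3 c3@4, authorship .....
After op 2 (delete): buffer="bm" (len 2), cursors c1@1 c2@1 c3@1, authorship ..
After op 3 (add_cursor(0)): buffer="bm" (len 2), cursors c4@0 c1@1 c2@1 c3@1, authorship ..
After op 4 (move_left): buffer="bm" (len 2), cursors c1@0 c2@0 c3@0 c4@0, authorship ..
After op 5 (move_left): buffer="bm" (len 2), cursors c1@0 c2@0 c3@0 c4@0, authorship ..
After op 6 (move_left): buffer="bm" (len 2), cursors c1@0 c2@0 c3@0 c4@0, authorship ..
After op 7 (move_right): buffer="bm" (len 2), cursors c1@1 c2@1 c3@1 c4@1, authorship ..
After op 8 (insert('s')): buffer="bssssm" (len 6), cursors c1@5 c2@5 c3@5 c4@5, authorship .1234.
Authorship (.=original, N=cursor N): . 1 2 3 4 .
Index 3: author = 3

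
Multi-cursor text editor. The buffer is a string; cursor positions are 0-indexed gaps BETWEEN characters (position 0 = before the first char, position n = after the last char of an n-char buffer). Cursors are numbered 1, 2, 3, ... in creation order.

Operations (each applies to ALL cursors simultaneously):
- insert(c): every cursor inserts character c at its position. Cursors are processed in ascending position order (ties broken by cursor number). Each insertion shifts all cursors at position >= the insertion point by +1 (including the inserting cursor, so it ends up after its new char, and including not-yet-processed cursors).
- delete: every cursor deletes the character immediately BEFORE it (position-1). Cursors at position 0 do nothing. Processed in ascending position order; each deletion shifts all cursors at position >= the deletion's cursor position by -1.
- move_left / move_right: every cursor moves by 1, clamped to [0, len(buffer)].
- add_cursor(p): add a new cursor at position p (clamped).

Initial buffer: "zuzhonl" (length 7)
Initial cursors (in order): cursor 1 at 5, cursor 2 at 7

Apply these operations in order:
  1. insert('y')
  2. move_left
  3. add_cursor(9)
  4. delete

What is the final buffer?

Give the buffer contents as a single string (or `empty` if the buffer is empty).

Answer: zuzhyn

Derivation:
After op 1 (insert('y')): buffer="zuzhoynly" (len 9), cursors c1@6 c2@9, authorship .....1..2
After op 2 (move_left): buffer="zuzhoynly" (len 9), cursors c1@5 c2@8, authorship .....1..2
After op 3 (add_cursor(9)): buffer="zuzhoynly" (len 9), cursors c1@5 c2@8 c3@9, authorship .....1..2
After op 4 (delete): buffer="zuzhyn" (len 6), cursors c1@4 c2@6 c3@6, authorship ....1.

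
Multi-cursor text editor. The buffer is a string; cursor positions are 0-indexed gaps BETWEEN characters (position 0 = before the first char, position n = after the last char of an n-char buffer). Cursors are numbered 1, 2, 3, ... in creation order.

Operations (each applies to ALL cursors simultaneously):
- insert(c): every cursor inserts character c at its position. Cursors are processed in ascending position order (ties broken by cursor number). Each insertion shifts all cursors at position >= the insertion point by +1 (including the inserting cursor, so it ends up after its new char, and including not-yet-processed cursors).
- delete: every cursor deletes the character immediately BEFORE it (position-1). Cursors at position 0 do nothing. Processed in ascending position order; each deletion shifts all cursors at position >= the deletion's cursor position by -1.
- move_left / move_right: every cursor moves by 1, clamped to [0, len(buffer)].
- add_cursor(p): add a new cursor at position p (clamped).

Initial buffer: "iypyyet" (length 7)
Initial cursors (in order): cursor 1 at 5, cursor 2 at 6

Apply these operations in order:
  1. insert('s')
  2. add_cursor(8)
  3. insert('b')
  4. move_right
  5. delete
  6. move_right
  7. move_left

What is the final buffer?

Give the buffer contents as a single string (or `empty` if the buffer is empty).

After op 1 (insert('s')): buffer="iypyysest" (len 9), cursors c1@6 c2@8, authorship .....1.2.
After op 2 (add_cursor(8)): buffer="iypyysest" (len 9), cursors c1@6 c2@8 c3@8, authorship .....1.2.
After op 3 (insert('b')): buffer="iypyysbesbbt" (len 12), cursors c1@7 c2@11 c3@11, authorship .....11.223.
After op 4 (move_right): buffer="iypyysbesbbt" (len 12), cursors c1@8 c2@12 c3@12, authorship .....11.223.
After op 5 (delete): buffer="iypyysbsb" (len 9), cursors c1@7 c2@9 c3@9, authorship .....1122
After op 6 (move_right): buffer="iypyysbsb" (len 9), cursors c1@8 c2@9 c3@9, authorship .....1122
After op 7 (move_left): buffer="iypyysbsb" (len 9), cursors c1@7 c2@8 c3@8, authorship .....1122

Answer: iypyysbsb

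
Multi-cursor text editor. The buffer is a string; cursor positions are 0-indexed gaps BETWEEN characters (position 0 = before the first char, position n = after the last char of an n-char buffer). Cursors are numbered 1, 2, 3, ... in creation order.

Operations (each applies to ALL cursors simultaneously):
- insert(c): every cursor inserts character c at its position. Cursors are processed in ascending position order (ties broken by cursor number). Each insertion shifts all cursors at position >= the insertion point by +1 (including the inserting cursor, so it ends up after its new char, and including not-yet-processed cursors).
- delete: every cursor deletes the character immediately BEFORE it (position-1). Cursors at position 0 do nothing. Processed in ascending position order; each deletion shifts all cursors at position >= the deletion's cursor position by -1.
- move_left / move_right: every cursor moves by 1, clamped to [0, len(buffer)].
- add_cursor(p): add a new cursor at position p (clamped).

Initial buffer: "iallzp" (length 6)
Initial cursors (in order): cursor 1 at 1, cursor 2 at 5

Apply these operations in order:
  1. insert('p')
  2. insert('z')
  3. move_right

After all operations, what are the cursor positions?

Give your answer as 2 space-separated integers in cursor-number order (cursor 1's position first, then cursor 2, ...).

After op 1 (insert('p')): buffer="ipallzpp" (len 8), cursors c1@2 c2@7, authorship .1....2.
After op 2 (insert('z')): buffer="ipzallzpzp" (len 10), cursors c1@3 c2@9, authorship .11....22.
After op 3 (move_right): buffer="ipzallzpzp" (len 10), cursors c1@4 c2@10, authorship .11....22.

Answer: 4 10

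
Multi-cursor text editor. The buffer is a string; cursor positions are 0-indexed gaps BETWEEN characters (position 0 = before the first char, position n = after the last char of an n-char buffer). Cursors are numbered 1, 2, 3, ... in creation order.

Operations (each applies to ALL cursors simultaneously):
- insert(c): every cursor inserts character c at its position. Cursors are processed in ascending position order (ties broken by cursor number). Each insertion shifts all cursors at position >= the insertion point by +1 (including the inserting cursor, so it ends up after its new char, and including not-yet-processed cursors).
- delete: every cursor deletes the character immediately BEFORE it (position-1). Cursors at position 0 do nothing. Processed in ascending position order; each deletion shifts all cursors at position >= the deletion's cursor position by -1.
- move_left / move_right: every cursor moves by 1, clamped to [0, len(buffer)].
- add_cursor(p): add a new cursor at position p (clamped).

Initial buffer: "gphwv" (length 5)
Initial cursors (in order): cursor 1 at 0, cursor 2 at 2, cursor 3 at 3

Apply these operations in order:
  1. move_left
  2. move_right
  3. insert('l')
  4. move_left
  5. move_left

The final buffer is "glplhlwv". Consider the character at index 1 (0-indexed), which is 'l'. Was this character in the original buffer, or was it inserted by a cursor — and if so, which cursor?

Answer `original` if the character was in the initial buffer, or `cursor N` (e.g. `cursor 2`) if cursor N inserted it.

Answer: cursor 1

Derivation:
After op 1 (move_left): buffer="gphwv" (len 5), cursors c1@0 c2@1 c3@2, authorship .....
After op 2 (move_right): buffer="gphwv" (len 5), cursors c1@1 c2@2 c3@3, authorship .....
After op 3 (insert('l')): buffer="glplhlwv" (len 8), cursors c1@2 c2@4 c3@6, authorship .1.2.3..
After op 4 (move_left): buffer="glplhlwv" (len 8), cursors c1@1 c2@3 c3@5, authorship .1.2.3..
After op 5 (move_left): buffer="glplhlwv" (len 8), cursors c1@0 c2@2 c3@4, authorship .1.2.3..
Authorship (.=original, N=cursor N): . 1 . 2 . 3 . .
Index 1: author = 1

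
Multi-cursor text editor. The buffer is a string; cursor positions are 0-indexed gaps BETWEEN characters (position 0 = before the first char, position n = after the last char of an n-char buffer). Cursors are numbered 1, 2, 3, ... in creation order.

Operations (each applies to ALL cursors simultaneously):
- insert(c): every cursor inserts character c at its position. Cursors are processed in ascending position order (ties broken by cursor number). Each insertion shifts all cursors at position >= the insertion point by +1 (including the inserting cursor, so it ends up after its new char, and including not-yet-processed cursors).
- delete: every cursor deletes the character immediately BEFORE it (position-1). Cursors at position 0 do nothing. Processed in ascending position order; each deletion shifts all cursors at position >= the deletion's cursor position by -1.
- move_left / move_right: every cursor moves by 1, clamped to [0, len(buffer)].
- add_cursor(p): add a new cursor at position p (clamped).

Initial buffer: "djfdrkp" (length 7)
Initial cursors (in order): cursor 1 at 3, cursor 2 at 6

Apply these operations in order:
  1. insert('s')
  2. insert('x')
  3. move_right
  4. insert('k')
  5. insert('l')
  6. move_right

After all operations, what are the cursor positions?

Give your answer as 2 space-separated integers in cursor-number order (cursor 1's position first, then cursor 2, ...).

After op 1 (insert('s')): buffer="djfsdrksp" (len 9), cursors c1@4 c2@8, authorship ...1...2.
After op 2 (insert('x')): buffer="djfsxdrksxp" (len 11), cursors c1@5 c2@10, authorship ...11...22.
After op 3 (move_right): buffer="djfsxdrksxp" (len 11), cursors c1@6 c2@11, authorship ...11...22.
After op 4 (insert('k')): buffer="djfsxdkrksxpk" (len 13), cursors c1@7 c2@13, authorship ...11.1..22.2
After op 5 (insert('l')): buffer="djfsxdklrksxpkl" (len 15), cursors c1@8 c2@15, authorship ...11.11..22.22
After op 6 (move_right): buffer="djfsxdklrksxpkl" (len 15), cursors c1@9 c2@15, authorship ...11.11..22.22

Answer: 9 15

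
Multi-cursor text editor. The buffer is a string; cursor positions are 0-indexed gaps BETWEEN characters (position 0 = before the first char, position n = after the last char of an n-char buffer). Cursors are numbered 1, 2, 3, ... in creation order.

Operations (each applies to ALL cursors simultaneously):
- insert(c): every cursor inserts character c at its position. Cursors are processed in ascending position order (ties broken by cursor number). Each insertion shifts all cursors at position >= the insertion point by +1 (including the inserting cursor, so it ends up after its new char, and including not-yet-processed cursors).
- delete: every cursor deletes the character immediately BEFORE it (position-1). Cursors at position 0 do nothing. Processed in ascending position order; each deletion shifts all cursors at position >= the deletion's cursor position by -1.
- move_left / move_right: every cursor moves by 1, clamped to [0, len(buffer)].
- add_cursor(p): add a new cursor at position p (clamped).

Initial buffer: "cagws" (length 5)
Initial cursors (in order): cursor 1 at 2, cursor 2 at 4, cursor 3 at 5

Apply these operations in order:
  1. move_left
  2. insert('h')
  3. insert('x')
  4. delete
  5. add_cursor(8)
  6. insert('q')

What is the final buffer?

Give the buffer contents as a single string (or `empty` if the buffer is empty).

Answer: chqaghqwhqsq

Derivation:
After op 1 (move_left): buffer="cagws" (len 5), cursors c1@1 c2@3 c3@4, authorship .....
After op 2 (insert('h')): buffer="chaghwhs" (len 8), cursors c1@2 c2@5 c3@7, authorship .1..2.3.
After op 3 (insert('x')): buffer="chxaghxwhxs" (len 11), cursors c1@3 c2@7 c3@10, authorship .11..22.33.
After op 4 (delete): buffer="chaghwhs" (len 8), cursors c1@2 c2@5 c3@7, authorship .1..2.3.
After op 5 (add_cursor(8)): buffer="chaghwhs" (len 8), cursors c1@2 c2@5 c3@7 c4@8, authorship .1..2.3.
After op 6 (insert('q')): buffer="chqaghqwhqsq" (len 12), cursors c1@3 c2@7 c3@10 c4@12, authorship .11..22.33.4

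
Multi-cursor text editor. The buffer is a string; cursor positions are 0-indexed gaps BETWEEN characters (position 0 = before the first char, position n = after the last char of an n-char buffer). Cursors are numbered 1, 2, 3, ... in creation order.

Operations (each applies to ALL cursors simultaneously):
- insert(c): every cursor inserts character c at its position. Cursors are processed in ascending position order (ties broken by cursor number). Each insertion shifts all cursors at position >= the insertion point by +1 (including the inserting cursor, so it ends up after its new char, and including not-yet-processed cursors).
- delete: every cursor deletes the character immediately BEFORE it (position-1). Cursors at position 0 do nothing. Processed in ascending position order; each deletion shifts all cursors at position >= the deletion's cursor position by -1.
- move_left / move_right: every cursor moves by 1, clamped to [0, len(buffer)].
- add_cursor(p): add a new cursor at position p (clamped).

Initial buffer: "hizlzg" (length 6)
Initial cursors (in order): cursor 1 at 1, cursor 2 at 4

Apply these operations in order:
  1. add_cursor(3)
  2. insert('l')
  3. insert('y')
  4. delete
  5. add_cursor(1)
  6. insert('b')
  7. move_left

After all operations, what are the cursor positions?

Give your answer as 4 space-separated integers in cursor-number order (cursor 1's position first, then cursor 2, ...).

Answer: 3 10 7 1

Derivation:
After op 1 (add_cursor(3)): buffer="hizlzg" (len 6), cursors c1@1 c3@3 c2@4, authorship ......
After op 2 (insert('l')): buffer="hlizlllzg" (len 9), cursors c1@2 c3@5 c2@7, authorship .1..3.2..
After op 3 (insert('y')): buffer="hlyizlyllyzg" (len 12), cursors c1@3 c3@7 c2@10, authorship .11..33.22..
After op 4 (delete): buffer="hlizlllzg" (len 9), cursors c1@2 c3@5 c2@7, authorship .1..3.2..
After op 5 (add_cursor(1)): buffer="hlizlllzg" (len 9), cursors c4@1 c1@2 c3@5 c2@7, authorship .1..3.2..
After op 6 (insert('b')): buffer="hblbizlbllbzg" (len 13), cursors c4@2 c1@4 c3@8 c2@11, authorship .411..33.22..
After op 7 (move_left): buffer="hblbizlbllbzg" (len 13), cursors c4@1 c1@3 c3@7 c2@10, authorship .411..33.22..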